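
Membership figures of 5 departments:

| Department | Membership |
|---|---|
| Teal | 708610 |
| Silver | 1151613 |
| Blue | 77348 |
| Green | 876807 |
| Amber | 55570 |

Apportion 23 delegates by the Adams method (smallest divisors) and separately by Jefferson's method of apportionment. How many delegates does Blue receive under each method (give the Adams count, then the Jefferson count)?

1 and 0

Adams: Teal 5, Silver 9, Blue 1, Green 7, Amber 1.
Jefferson: Teal 6, Silver 10, Blue 0, Green 7, Amber 0.
Blue gets 1 under Adams and 0 under Jefferson.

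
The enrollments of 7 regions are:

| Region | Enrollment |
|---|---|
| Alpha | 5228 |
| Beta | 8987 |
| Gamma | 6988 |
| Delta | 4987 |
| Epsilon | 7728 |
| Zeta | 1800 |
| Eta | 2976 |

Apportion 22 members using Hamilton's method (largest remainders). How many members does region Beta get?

Total 38694; standard divisor 38694/22 ≈ 1758.818.
Standard quotas: Alpha 2.9725, Beta 5.1097, Gamma 3.9731, Delta 2.8354, Epsilon 4.3939, Zeta 1.0234, Eta 1.6920.
Lower quotas: Alpha 2, Beta 5, Gamma 3, Delta 2, Epsilon 4, Zeta 1, Eta 1 (sum 18, leaving 4 seats).
Remainders in descending order: Gamma 0.9731, Alpha 0.9725, Delta 0.8354, Eta 0.6920, Epsilon 0.3939, Beta 0.1097, Zeta 0.0234.
The surplus seats go to Gamma, Alpha, Delta, Eta.
Beta receives 5.

5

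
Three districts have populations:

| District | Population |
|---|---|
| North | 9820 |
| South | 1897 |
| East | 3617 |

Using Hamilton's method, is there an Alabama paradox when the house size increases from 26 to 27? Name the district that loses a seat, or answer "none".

At 26 seats: North 17, South 3, East 6.
At 27 seats: North 17, South 3, East 7.
No district's allocation decreased.

none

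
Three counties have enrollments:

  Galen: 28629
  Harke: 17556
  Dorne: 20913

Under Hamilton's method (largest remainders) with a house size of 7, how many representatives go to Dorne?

The standard divisor is 67098/7 ≈ 9585.429.
Standard quotas: Galen 2.9867, Harke 1.8315, Dorne 2.1817.
Lower quotas: Galen 2, Harke 1, Dorne 2 (sum 5, leaving 2 seats).
Remainders in descending order: Galen 0.9867, Harke 0.8315, Dorne 0.1817.
The surplus seats go to Galen, Harke.
Dorne receives 2.

2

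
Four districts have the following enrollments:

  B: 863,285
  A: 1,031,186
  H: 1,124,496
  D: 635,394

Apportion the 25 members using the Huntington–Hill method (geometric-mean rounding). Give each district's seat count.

With divisor 146173: modified quotas B 5.906, A 7.055, H 7.693, D 4.347.
Geometric-mean thresholds: B √(5·6)=5.477, A √(7·8)=7.483, H √(7·8)=7.483, D √(4·5)=4.472.
Each quota rounded against its threshold gives B 6, A 7, H 8, D 4 (total 25).

B 6; A 7; H 8; D 4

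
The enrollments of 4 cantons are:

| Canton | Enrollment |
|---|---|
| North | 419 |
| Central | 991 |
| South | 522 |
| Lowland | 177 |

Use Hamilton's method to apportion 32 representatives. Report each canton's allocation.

North: 6, Central: 15, South: 8, Lowland: 3

Standard divisor: 2109 ÷ 32 ≈ 65.906.
Standard quotas: North 6.358, Central 15.037, South 7.920, Lowland 2.686.
Lower quotas: North 6, Central 15, South 7, Lowland 2 (sum 30, leaving 2 seats).
Remainders in descending order: South 0.920, Lowland 0.686, North 0.358, Central 0.037.
Largest remainders: South, Lowland receive the extra seats.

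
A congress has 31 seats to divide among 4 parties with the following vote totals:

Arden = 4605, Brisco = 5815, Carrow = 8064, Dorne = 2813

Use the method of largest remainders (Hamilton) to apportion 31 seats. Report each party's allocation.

Standard divisor: 21297 ÷ 31 = 687.
Standard quotas: Arden 6.7031, Brisco 8.4643, Carrow 11.7380, Dorne 4.0946.
Lower quotas: Arden 6, Brisco 8, Carrow 11, Dorne 4 (sum 29, leaving 2 seats).
Remainders in descending order: Carrow 0.7380, Arden 0.7031, Brisco 0.4643, Dorne 0.0946.
The surplus seats go to Carrow, Arden.

Arden: 7, Brisco: 8, Carrow: 12, Dorne: 4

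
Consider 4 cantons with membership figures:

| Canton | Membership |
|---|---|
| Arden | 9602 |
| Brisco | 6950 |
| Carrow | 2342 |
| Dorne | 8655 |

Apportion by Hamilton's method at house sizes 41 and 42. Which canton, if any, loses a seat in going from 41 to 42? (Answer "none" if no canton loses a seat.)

Carrow

At 41 seats: Arden 14, Brisco 10, Carrow 4, Dorne 13.
At 42 seats: Arden 15, Brisco 11, Carrow 3, Dorne 13.
Carrow drops from 4 to 3.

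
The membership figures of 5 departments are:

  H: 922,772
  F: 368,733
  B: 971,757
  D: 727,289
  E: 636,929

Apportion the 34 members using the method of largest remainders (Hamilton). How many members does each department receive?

Standard divisor: 3627480 ÷ 34 ≈ 106690.588.
Standard quotas: H 8.6490, F 3.4561, B 9.1082, D 6.8168, E 5.9699.
Lower quotas: H 8, F 3, B 9, D 6, E 5 (sum 31, leaving 3 seats).
Remainders in descending order: E 0.9699, D 0.8168, H 0.6490, F 0.4561, B 0.1082.
Largest remainders: E, D, H receive the extra seats.

H: 9; F: 3; B: 9; D: 7; E: 6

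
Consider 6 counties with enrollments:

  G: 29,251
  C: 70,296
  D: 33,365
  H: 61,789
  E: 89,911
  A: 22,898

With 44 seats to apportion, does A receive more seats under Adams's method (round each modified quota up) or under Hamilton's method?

Adams

Adams: G 4, C 10, D 5, H 9, E 12, A 4.
Hamilton: G 4, C 10, D 5, H 9, E 13, A 3.
A gets 4 under Adams and 3 under Hamilton.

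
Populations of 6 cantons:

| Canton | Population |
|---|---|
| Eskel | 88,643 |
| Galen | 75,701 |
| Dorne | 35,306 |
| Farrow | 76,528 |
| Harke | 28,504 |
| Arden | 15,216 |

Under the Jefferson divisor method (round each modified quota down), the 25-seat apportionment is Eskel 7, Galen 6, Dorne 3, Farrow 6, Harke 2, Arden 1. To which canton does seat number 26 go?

Priority for the next seat is population ÷ (current seats + 1).
Priorities: Eskel 11080.375, Galen 10814.429, Dorne 8826.500, Farrow 10932.571, Harke 9501.333, Arden 7608.000.
Highest priority: Eskel.

Eskel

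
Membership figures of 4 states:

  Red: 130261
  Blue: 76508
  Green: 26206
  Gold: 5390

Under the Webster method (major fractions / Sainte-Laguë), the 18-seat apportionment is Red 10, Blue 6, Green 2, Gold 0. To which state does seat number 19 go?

Priority for the next seat is population ÷ (current seats + 0.5).
Priorities: Red 12405.810, Blue 11770.462, Green 10482.400, Gold 10780.000.
Highest priority: Red.

Red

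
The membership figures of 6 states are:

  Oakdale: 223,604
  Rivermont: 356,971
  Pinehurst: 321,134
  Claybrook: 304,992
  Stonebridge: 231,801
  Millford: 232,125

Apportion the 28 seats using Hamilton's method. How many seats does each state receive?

Standard divisor: 1670627 ÷ 28 ≈ 59665.25.
Standard quotas: Oakdale 3.7476, Rivermont 5.9829, Pinehurst 5.3823, Claybrook 5.1117, Stonebridge 3.8850, Millford 3.8905.
Lower quotas: Oakdale 3, Rivermont 5, Pinehurst 5, Claybrook 5, Stonebridge 3, Millford 3 (sum 24, leaving 4 seats).
Remainders in descending order: Rivermont 0.9829, Millford 0.8905, Stonebridge 0.8850, Oakdale 0.7476, Pinehurst 0.3823, Claybrook 0.1117.
The surplus seats go to Rivermont, Millford, Stonebridge, Oakdale.

Oakdale=4, Rivermont=6, Pinehurst=5, Claybrook=5, Stonebridge=4, Millford=4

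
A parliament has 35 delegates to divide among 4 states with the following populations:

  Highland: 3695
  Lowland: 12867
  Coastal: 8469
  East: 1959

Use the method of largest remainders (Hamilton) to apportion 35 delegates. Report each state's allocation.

Highland 5, Lowland 17, Coastal 11, East 2

The standard divisor is 26990/35 ≈ 771.143.
Standard quotas: Highland 4.7916, Lowland 16.6856, Coastal 10.9824, East 2.5404.
Lower quotas: Highland 4, Lowland 16, Coastal 10, East 2 (sum 32, leaving 3 seats).
Remainders in descending order: Coastal 0.9824, Highland 0.7916, Lowland 0.6856, East 0.5404.
Largest remainders: Coastal, Highland, Lowland receive the extra seats.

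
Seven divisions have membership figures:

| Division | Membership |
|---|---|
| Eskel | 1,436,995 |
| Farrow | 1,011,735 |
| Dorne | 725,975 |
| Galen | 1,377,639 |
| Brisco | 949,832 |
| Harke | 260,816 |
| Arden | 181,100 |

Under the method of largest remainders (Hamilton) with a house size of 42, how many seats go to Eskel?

Total 5944092; standard divisor 5944092/42 = 141526.
Standard quotas: Eskel 10.1536, Farrow 7.1488, Dorne 5.1296, Galen 9.7342, Brisco 6.7114, Harke 1.8429, Arden 1.2796.
Lower quotas: Eskel 10, Farrow 7, Dorne 5, Galen 9, Brisco 6, Harke 1, Arden 1 (sum 39, leaving 3 seats).
Remainders in descending order: Harke 0.8429, Galen 0.7342, Brisco 0.7114, Arden 0.2796, Eskel 0.1536, Farrow 0.1488, Dorne 0.1296.
Largest remainders: Harke, Galen, Brisco receive the extra seats.
Eskel receives 10.

10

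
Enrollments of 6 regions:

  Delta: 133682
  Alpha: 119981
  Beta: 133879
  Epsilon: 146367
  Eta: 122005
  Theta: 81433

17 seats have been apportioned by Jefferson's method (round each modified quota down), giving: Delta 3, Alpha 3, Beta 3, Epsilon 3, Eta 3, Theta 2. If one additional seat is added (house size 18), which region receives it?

Priority for the next seat is population ÷ (current seats + 1).
Priorities: Delta 33420.500, Alpha 29995.250, Beta 33469.750, Epsilon 36591.750, Eta 30501.250, Theta 27144.333.
Highest priority: Epsilon.

Epsilon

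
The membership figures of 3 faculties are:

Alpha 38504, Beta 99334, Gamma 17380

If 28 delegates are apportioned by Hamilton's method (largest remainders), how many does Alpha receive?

7

Standard divisor: 155218 ÷ 28 ≈ 5543.5.
Standard quotas: Alpha 6.9458, Beta 17.9190, Gamma 3.1352.
Lower quotas: Alpha 6, Beta 17, Gamma 3 (sum 26, leaving 2 seats).
Remainders in descending order: Alpha 0.9458, Beta 0.9190, Gamma 0.1352.
Largest remainders: Alpha, Beta receive the extra seats.
Alpha receives 7.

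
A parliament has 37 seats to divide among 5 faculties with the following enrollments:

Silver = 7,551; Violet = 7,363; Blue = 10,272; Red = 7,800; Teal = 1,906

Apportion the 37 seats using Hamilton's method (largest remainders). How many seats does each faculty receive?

Silver 8, Violet 8, Blue 11, Red 8, Teal 2

The standard divisor is 34892/37 ≈ 943.027.
Standard quotas: Silver 8.0072, Violet 7.8078, Blue 10.8926, Red 8.2712, Teal 2.0212.
Lower quotas: Silver 8, Violet 7, Blue 10, Red 8, Teal 2 (sum 35, leaving 2 seats).
Remainders in descending order: Blue 0.8926, Violet 0.8078, Red 0.2712, Teal 0.0212, Silver 0.0072.
Largest remainders: Blue, Violet receive the extra seats.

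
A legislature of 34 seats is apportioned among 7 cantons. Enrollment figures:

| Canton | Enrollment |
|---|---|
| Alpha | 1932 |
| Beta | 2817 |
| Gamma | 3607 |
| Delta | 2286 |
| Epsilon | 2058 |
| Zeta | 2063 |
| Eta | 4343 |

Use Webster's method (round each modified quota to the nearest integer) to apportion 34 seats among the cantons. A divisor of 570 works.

With modified divisor 570: modified quotas Alpha 3.389, Beta 4.942, Gamma 6.328, Delta 4.011, Epsilon 3.611, Zeta 3.619, Eta 7.619.
Rounding to the nearest integer: Alpha 3, Beta 5, Gamma 6, Delta 4, Epsilon 4, Zeta 4, Eta 8 (total 34).

Alpha 3, Beta 5, Gamma 6, Delta 4, Epsilon 4, Zeta 4, Eta 8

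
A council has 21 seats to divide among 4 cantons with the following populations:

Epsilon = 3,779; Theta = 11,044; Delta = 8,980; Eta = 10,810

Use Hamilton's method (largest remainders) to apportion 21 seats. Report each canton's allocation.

Standard divisor: 34613 ÷ 21 ≈ 1648.238.
Standard quotas: Epsilon 2.2928, Theta 6.7005, Delta 5.4482, Eta 6.5585.
Lower quotas: Epsilon 2, Theta 6, Delta 5, Eta 6 (sum 19, leaving 2 seats).
Remainders in descending order: Theta 0.7005, Eta 0.5585, Delta 0.4482, Epsilon 0.2928.
The surplus seats go to Theta, Eta.

Epsilon: 2; Theta: 7; Delta: 5; Eta: 7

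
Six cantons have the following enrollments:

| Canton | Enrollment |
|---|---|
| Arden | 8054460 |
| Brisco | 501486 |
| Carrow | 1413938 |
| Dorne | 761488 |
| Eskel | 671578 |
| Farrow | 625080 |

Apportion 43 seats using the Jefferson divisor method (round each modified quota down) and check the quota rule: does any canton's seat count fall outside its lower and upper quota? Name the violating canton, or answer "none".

Arden

Standard quotas: Arden 28.795, Brisco 1.793, Carrow 5.055, Dorne 2.722, Eskel 2.401, Farrow 2.235.
Jefferson allocation: Arden 31, Brisco 1, Carrow 5, Dorne 2, Eskel 2, Farrow 2.
Arden has quota 28.795 (lower 28, upper 29) but receives 31 — outside the quota interval.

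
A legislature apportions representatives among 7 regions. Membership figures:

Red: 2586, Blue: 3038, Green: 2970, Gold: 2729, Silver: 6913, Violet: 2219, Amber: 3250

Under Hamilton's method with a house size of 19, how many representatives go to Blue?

The standard divisor is 23705/19 ≈ 1247.632.
Standard quotas: Red 2.0727, Blue 2.4350, Green 2.3805, Gold 2.1873, Silver 5.5409, Violet 1.7786, Amber 2.6049.
Lower quotas: Red 2, Blue 2, Green 2, Gold 2, Silver 5, Violet 1, Amber 2 (sum 16, leaving 3 seats).
Remainders in descending order: Violet 0.7786, Amber 0.6049, Silver 0.5409, Blue 0.4350, Green 0.3805, Gold 0.1873, Red 0.0727.
The surplus seats go to Violet, Amber, Silver.
Blue receives 2.

2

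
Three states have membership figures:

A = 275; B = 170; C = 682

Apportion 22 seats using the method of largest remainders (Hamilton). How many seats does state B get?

3

The standard divisor is 1127/22 ≈ 51.227.
Standard quotas: A 5.368, B 3.319, C 13.313.
Lower quotas: A 5, B 3, C 13 (sum 21, leaving 1 seat).
Remainders in descending order: A 0.368, B 0.319, C 0.313.
Largest remainder: A receives the extra seat.
B receives 3.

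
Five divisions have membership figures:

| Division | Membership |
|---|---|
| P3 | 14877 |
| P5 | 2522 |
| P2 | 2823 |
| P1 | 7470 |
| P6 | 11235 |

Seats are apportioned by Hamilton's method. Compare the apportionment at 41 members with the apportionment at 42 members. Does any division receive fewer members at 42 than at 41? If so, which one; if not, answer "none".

At 41 seats: P3 16, P5 2, P2 3, P1 8, P6 12.
At 42 seats: P3 16, P5 3, P2 3, P1 8, P6 12.
No division's allocation decreased.

none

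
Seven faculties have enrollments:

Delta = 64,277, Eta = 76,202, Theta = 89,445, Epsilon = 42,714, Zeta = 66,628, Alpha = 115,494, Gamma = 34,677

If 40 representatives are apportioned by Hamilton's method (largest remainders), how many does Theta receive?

Standard divisor: 489437 ÷ 40 ≈ 12235.925.
Standard quotas: Delta 5.2531, Eta 6.2277, Theta 7.3100, Epsilon 3.4909, Zeta 5.4453, Alpha 9.4389, Gamma 2.8340.
Lower quotas: Delta 5, Eta 6, Theta 7, Epsilon 3, Zeta 5, Alpha 9, Gamma 2 (sum 37, leaving 3 seats).
Remainders in descending order: Gamma 0.8340, Epsilon 0.4909, Zeta 0.4453, Alpha 0.4389, Theta 0.3100, Delta 0.2531, Eta 0.2277.
Largest remainders: Gamma, Epsilon, Zeta receive the extra seats.
Theta receives 7.

7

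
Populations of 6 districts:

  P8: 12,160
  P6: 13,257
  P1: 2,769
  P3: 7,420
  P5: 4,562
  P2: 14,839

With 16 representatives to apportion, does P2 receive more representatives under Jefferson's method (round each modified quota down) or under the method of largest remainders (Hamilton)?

Jefferson

Jefferson: P8 4, P6 4, P1 0, P3 2, P5 1, P2 5.
Hamilton: P8 4, P6 4, P1 1, P3 2, P5 1, P2 4.
P2 gets 5 under Jefferson and 4 under Hamilton.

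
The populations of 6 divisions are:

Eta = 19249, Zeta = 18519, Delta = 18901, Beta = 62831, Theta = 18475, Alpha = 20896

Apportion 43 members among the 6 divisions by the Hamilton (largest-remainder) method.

The standard divisor is 158871/43 ≈ 3694.674.
Standard quotas: Eta 5.2099, Zeta 5.0123, Delta 5.1157, Beta 17.0058, Theta 5.0004, Alpha 5.6557.
Lower quotas: Eta 5, Zeta 5, Delta 5, Beta 17, Theta 5, Alpha 5 (sum 42, leaving 1 seat).
Remainders in descending order: Alpha 0.6557, Eta 0.2099, Delta 0.1157, Zeta 0.0123, Beta 0.0058, Theta 0.0004.
The surplus seat goes to Alpha.

Eta 5, Zeta 5, Delta 5, Beta 17, Theta 5, Alpha 6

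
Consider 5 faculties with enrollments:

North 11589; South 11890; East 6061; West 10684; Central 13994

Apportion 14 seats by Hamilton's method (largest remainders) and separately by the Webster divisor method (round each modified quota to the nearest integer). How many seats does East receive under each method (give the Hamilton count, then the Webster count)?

Hamilton: North 3, South 3, East 1, West 3, Central 4.
Webster: North 3, South 3, East 2, West 3, Central 3.
East gets 1 under Hamilton and 2 under Webster.

1 and 2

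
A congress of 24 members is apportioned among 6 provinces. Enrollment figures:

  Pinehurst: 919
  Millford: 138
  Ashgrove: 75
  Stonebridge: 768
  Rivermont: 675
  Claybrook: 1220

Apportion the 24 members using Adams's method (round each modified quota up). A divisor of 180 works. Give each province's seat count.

With modified divisor 180: modified quotas Pinehurst 5.106, Millford 0.767, Ashgrove 0.417, Stonebridge 4.267, Rivermont 3.750, Claybrook 6.778.
Rounding up: Pinehurst 6, Millford 1, Ashgrove 1, Stonebridge 5, Rivermont 4, Claybrook 7 (total 24).

Pinehurst 6; Millford 1; Ashgrove 1; Stonebridge 5; Rivermont 4; Claybrook 7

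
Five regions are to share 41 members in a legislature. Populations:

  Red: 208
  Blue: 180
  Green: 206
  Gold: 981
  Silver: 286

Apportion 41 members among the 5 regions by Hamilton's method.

Red 5; Blue 4; Green 4; Gold 22; Silver 6

Standard divisor: 1861 ÷ 41 ≈ 45.39.
Standard quotas: Red 4.582, Blue 3.966, Green 4.538, Gold 21.613, Silver 6.301.
Lower quotas: Red 4, Blue 3, Green 4, Gold 21, Silver 6 (sum 38, leaving 3 seats).
Remainders in descending order: Blue 0.966, Gold 0.613, Red 0.582, Green 0.538, Silver 0.301.
The surplus seats go to Blue, Gold, Red.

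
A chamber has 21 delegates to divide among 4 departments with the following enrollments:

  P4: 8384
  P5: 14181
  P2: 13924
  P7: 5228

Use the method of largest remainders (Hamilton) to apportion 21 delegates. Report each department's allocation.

Standard divisor: 41717 ÷ 21 ≈ 1986.524.
Standard quotas: P4 4.2204, P5 7.1386, P2 7.0092, P7 2.6317.
Lower quotas: P4 4, P5 7, P2 7, P7 2 (sum 20, leaving 1 seat).
Remainders in descending order: P7 0.6317, P4 0.2204, P5 0.1386, P2 0.0092.
Largest remainder: P7 receives the extra seat.

P4: 4, P5: 7, P2: 7, P7: 3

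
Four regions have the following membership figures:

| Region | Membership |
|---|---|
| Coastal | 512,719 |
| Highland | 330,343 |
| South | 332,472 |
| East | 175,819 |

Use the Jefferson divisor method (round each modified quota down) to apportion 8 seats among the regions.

Coastal=3; Highland=2; South=2; East=1

Standard divisor 1351353/8 ≈ 168919.125; standard quotas: Coastal 3.035, Highland 1.956, South 1.968, East 1.041.
Rounding down gives 3, 1, 1, 1 = 6 seats, so the divisor must be adjusted.
With modified divisor 146700: modified quotas Coastal 3.495, Highland 2.252, South 2.266, East 1.198.
Rounding down: Coastal 3, Highland 2, South 2, East 1 (total 8).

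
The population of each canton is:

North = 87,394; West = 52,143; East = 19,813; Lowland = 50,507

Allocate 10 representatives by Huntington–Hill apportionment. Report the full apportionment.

North: 4, West: 3, East: 1, Lowland: 2

With divisor 20953: modified quotas North 4.171, West 2.489, East 0.946, Lowland 2.410.
Geometric-mean thresholds: North √(4·5)=4.472, West √(2·3)=2.449, East (min 1), Lowland √(2·3)=2.449.
Each quota rounded against its threshold gives North 4, West 3, East 1, Lowland 2 (total 10).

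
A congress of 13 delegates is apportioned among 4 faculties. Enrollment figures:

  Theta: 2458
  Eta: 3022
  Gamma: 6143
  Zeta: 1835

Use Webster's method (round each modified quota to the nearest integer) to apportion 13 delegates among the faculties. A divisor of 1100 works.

With modified divisor 1100: modified quotas Theta 2.235, Eta 2.747, Gamma 5.585, Zeta 1.668.
Rounding to the nearest integer: Theta 2, Eta 3, Gamma 6, Zeta 2 (total 13).

Theta=2, Eta=3, Gamma=6, Zeta=2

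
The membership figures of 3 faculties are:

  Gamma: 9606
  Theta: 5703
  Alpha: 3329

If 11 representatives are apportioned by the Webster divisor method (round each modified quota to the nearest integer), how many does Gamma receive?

6

Standard divisor 18638/11 ≈ 1694.364; standard quotas: Gamma 5.669, Theta 3.366, Alpha 1.965.
Rounding to the nearest integer gives Gamma 6, Theta 3, Alpha 2 — total 11, matching the house size, so no adjustment is needed.
Gamma receives 6.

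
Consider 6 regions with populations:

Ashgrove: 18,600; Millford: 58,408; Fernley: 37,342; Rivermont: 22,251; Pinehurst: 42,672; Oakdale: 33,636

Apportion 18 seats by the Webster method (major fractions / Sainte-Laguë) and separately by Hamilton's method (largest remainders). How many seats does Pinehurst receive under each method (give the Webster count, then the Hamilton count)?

3 and 4

Webster: Ashgrove 2, Millford 5, Fernley 3, Rivermont 2, Pinehurst 3, Oakdale 3.
Hamilton: Ashgrove 1, Millford 5, Fernley 3, Rivermont 2, Pinehurst 4, Oakdale 3.
Pinehurst gets 3 under Webster and 4 under Hamilton.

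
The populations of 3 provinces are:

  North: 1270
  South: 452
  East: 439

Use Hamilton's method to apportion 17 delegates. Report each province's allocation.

Total 2161; standard divisor 2161/17 ≈ 127.118.
Standard quotas: North 9.991, South 3.556, East 3.453.
Lower quotas: North 9, South 3, East 3 (sum 15, leaving 2 seats).
Remainders in descending order: North 0.991, South 0.556, East 0.453.
The surplus seats go to North, South.

North 10, South 4, East 3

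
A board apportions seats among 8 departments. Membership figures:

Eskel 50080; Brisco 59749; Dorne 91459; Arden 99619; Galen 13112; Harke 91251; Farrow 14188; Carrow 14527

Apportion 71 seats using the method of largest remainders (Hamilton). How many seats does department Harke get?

The standard divisor is 433985/71 ≈ 6112.465.
Standard quotas: Eskel 8.1931, Brisco 9.7749, Dorne 14.9627, Arden 16.2977, Galen 2.1451, Harke 14.9287, Farrow 2.3212, Carrow 2.3766.
Lower quotas: Eskel 8, Brisco 9, Dorne 14, Arden 16, Galen 2, Harke 14, Farrow 2, Carrow 2 (sum 67, leaving 4 seats).
Remainders in descending order: Dorne 0.9627, Harke 0.9287, Brisco 0.7749, Carrow 0.3766, Farrow 0.3212, Arden 0.2977, Eskel 0.1931, Galen 0.1451.
Largest remainders: Dorne, Harke, Brisco, Carrow receive the extra seats.
Harke receives 15.

15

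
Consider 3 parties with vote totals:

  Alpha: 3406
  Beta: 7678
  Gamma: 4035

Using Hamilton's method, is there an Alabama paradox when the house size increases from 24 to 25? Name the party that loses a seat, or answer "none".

At 24 seats: Alpha 6, Beta 12, Gamma 6.
At 25 seats: Alpha 5, Beta 13, Gamma 7.
Alpha drops from 6 to 5.

Alpha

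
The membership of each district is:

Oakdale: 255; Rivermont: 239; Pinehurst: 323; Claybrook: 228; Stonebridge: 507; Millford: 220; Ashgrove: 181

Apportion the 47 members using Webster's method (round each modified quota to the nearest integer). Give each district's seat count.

Standard divisor 1953/47 ≈ 41.553; standard quotas: Oakdale 6.137, Rivermont 5.752, Pinehurst 7.773, Claybrook 5.487, Stonebridge 12.201, Millford 5.294, Ashgrove 4.356.
Rounding to the nearest integer gives 6, 6, 8, 5, 12, 5, 4 = 46 seats, so the divisor must be adjusted.
With modified divisor 41: modified quotas Oakdale 6.220, Rivermont 5.829, Pinehurst 7.878, Claybrook 5.561, Stonebridge 12.366, Millford 5.366, Ashgrove 4.415.
Rounding to the nearest integer: Oakdale 6, Rivermont 6, Pinehurst 8, Claybrook 6, Stonebridge 12, Millford 5, Ashgrove 4 (total 47).

Oakdale 6, Rivermont 6, Pinehurst 8, Claybrook 6, Stonebridge 12, Millford 5, Ashgrove 4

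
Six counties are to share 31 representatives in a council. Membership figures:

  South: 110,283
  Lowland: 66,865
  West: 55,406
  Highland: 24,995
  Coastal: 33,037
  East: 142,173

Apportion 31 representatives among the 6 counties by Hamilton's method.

Standard divisor: 432759 ÷ 31 ≈ 13959.968.
Standard quotas: South 7.8999, Lowland 4.7898, West 3.9689, Highland 1.7905, Coastal 2.3666, East 10.1843.
Lower quotas: South 7, Lowland 4, West 3, Highland 1, Coastal 2, East 10 (sum 27, leaving 4 seats).
Remainders in descending order: West 0.9689, South 0.8999, Highland 0.7905, Lowland 0.7898, Coastal 0.3666, East 0.1843.
The surplus seats go to West, South, Highland, Lowland.

South 8, Lowland 5, West 4, Highland 2, Coastal 2, East 10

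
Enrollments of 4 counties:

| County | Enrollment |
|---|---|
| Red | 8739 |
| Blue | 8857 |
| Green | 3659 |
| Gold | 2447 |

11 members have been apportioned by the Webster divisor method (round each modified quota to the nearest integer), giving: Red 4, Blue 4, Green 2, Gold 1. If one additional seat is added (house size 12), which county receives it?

Priority for the next seat is population ÷ (current seats + 0.5).
Priorities: Red 1942.000, Blue 1968.222, Green 1463.600, Gold 1631.333.
Highest priority: Blue.

Blue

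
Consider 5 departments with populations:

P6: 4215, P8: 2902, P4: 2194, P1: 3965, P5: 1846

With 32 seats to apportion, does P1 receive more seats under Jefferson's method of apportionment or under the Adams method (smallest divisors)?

Jefferson

Jefferson: P6 9, P8 6, P4 4, P1 9, P5 4.
Adams: P6 9, P8 6, P4 5, P1 8, P5 4.
P1 gets 9 under Jefferson and 8 under Adams.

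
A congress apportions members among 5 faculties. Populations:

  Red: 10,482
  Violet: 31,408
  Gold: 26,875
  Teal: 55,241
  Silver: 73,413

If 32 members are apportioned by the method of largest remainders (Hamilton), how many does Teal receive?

9

Standard divisor: 197419 ÷ 32 ≈ 6169.344.
Standard quotas: Red 1.6990, Violet 5.0910, Gold 4.3562, Teal 8.9541, Silver 11.8996.
Lower quotas: Red 1, Violet 5, Gold 4, Teal 8, Silver 11 (sum 29, leaving 3 seats).
Remainders in descending order: Teal 0.9541, Silver 0.8996, Red 0.6990, Gold 0.3562, Violet 0.0910.
Largest remainders: Teal, Silver, Red receive the extra seats.
Teal receives 9.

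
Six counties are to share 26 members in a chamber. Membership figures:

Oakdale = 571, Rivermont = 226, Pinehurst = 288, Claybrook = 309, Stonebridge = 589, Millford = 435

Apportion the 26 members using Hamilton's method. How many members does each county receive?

The standard divisor is 2418/26 = 93.
Standard quotas: Oakdale 6.140, Rivermont 2.430, Pinehurst 3.097, Claybrook 3.323, Stonebridge 6.333, Millford 4.677.
Lower quotas: Oakdale 6, Rivermont 2, Pinehurst 3, Claybrook 3, Stonebridge 6, Millford 4 (sum 24, leaving 2 seats).
Remainders in descending order: Millford 0.677, Rivermont 0.430, Stonebridge 0.333, Claybrook 0.323, Oakdale 0.140, Pinehurst 0.097.
The surplus seats go to Millford, Rivermont.

Oakdale=6, Rivermont=3, Pinehurst=3, Claybrook=3, Stonebridge=6, Millford=5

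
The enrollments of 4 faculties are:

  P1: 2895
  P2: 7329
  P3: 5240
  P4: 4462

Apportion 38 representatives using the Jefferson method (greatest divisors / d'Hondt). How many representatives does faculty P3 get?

10

Standard divisor 19926/38 ≈ 524.368; standard quotas: P1 5.521, P2 13.977, P3 9.993, P4 8.509.
Rounding down gives 5, 13, 9, 8 = 35 seats, so the divisor must be adjusted.
With modified divisor 490: modified quotas P1 5.908, P2 14.957, P3 10.694, P4 9.106.
Rounding down: P1 5, P2 14, P3 10, P4 9 (total 38).
P3 receives 10.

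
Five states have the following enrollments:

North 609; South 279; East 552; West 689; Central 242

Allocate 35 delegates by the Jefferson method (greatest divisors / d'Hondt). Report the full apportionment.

North 9; South 4; East 8; West 11; Central 3

Standard divisor 2371/35 ≈ 67.743; standard quotas: North 8.990, South 4.119, East 8.148, West 10.171, Central 3.572.
Rounding down gives 8, 4, 8, 10, 3 = 33 seats, so the divisor must be adjusted.
With modified divisor 62: modified quotas North 9.823, South 4.500, East 8.903, West 11.113, Central 3.903.
Rounding down: North 9, South 4, East 8, West 11, Central 3 (total 35).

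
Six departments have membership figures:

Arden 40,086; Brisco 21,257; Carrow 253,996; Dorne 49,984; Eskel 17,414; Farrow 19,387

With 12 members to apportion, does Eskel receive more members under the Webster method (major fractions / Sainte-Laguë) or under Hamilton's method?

Webster: Arden 1, Brisco 1, Carrow 7, Dorne 1, Eskel 1, Farrow 1.
Hamilton: Arden 1, Brisco 1, Carrow 8, Dorne 1, Eskel 0, Farrow 1.
Eskel gets 1 under Webster and 0 under Hamilton.

Webster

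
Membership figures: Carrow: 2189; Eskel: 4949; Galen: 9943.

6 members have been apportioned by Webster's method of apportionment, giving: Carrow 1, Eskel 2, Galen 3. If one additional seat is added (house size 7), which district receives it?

Galen

Priority for the next seat is population ÷ (current seats + 0.5).
Priorities: Carrow 1459.333, Eskel 1979.600, Galen 2840.857.
Highest priority: Galen.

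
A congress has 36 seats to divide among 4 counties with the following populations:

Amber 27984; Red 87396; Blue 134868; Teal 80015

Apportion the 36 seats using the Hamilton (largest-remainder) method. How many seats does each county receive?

Total 330263; standard divisor 330263/36 ≈ 9173.972.
Standard quotas: Amber 3.0504, Red 9.5265, Blue 14.7012, Teal 8.7220.
Lower quotas: Amber 3, Red 9, Blue 14, Teal 8 (sum 34, leaving 2 seats).
Remainders in descending order: Teal 0.7220, Blue 0.7012, Red 0.5265, Amber 0.0504.
The surplus seats go to Teal, Blue.

Amber 3; Red 9; Blue 15; Teal 9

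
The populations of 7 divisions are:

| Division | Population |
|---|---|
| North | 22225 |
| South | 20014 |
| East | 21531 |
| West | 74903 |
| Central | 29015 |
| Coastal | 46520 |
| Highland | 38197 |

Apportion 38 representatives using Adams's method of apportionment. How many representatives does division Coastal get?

Standard divisor 252405/38 ≈ 6642.237; standard quotas: North 3.346, South 3.013, East 3.242, West 11.277, Central 4.368, Coastal 7.004, Highland 5.751.
Rounding up gives 4, 4, 4, 12, 5, 8, 6 = 43 seats, so the divisor must be adjusted.
With modified divisor 7300: modified quotas North 3.045, South 2.742, East 2.949, West 10.261, Central 3.975, Coastal 6.373, Highland 5.232.
Rounding up: North 4, South 3, East 3, West 11, Central 4, Coastal 7, Highland 6 (total 38).
Coastal receives 7.

7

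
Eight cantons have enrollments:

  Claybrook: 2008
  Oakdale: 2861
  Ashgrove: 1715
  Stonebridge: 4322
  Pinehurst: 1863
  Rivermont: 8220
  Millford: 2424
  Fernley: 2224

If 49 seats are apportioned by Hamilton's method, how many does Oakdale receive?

Standard divisor: 25637 ÷ 49 ≈ 523.204.
Standard quotas: Claybrook 3.8379, Oakdale 5.4682, Ashgrove 3.2779, Stonebridge 8.2606, Pinehurst 3.5608, Rivermont 15.7109, Millford 4.6330, Fernley 4.2507.
Lower quotas: Claybrook 3, Oakdale 5, Ashgrove 3, Stonebridge 8, Pinehurst 3, Rivermont 15, Millford 4, Fernley 4 (sum 45, leaving 4 seats).
Remainders in descending order: Claybrook 0.8379, Rivermont 0.7109, Millford 0.6330, Pinehurst 0.5608, Oakdale 0.4682, Ashgrove 0.2779, Stonebridge 0.2606, Fernley 0.2507.
Largest remainders: Claybrook, Rivermont, Millford, Pinehurst receive the extra seats.
Oakdale receives 5.

5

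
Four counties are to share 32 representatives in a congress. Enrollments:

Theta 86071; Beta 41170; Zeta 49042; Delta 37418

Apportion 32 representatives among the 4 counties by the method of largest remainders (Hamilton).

Theta 13; Beta 6; Zeta 7; Delta 6

The standard divisor is 213701/32 ≈ 6678.156.
Standard quotas: Theta 12.8884, Beta 6.1649, Zeta 7.3436, Delta 5.6030.
Lower quotas: Theta 12, Beta 6, Zeta 7, Delta 5 (sum 30, leaving 2 seats).
Remainders in descending order: Theta 0.8884, Delta 0.6030, Zeta 0.3436, Beta 0.1649.
The surplus seats go to Theta, Delta.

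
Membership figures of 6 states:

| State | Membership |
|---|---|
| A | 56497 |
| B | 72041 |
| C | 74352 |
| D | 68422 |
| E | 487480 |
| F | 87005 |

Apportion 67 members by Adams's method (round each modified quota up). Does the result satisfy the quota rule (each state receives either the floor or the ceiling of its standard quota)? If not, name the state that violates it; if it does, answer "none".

Standard quotas: A 4.475, B 5.707, C 5.890, D 5.420, E 38.616, F 6.892.
Adams allocation: A 5, B 6, C 6, D 6, E 37, F 7.
E has quota 38.616 (lower 38, upper 39) but receives 37 — outside the quota interval.

E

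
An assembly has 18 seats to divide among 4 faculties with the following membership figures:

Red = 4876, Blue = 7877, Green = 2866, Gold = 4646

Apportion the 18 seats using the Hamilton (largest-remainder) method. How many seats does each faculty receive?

Red 4, Blue 7, Green 3, Gold 4

The standard divisor is 20265/18 ≈ 1125.833.
Standard quotas: Red 4.3310, Blue 6.9966, Green 2.5457, Gold 4.1267.
Lower quotas: Red 4, Blue 6, Green 2, Gold 4 (sum 16, leaving 2 seats).
Remainders in descending order: Blue 0.9966, Green 0.5457, Red 0.3310, Gold 0.1267.
Largest remainders: Blue, Green receive the extra seats.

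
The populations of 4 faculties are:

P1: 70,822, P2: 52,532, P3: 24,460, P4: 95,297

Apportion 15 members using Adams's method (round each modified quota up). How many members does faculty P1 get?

Standard divisor 243111/15 ≈ 16207.4; standard quotas: P1 4.370, P2 3.241, P3 1.509, P4 5.880.
Rounding up gives 5, 4, 2, 6 = 17 seats, so the divisor must be adjusted.
With modified divisor 18400: modified quotas P1 3.849, P2 2.855, P3 1.329, P4 5.179.
Rounding up: P1 4, P2 3, P3 2, P4 6 (total 15).
P1 receives 4.

4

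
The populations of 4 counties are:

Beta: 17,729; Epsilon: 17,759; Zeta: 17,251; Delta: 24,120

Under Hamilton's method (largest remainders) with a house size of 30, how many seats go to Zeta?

7

Total 76859; standard divisor 76859/30 ≈ 2561.967.
Standard quotas: Beta 6.9201, Epsilon 6.9318, Zeta 6.7335, Delta 9.4146.
Lower quotas: Beta 6, Epsilon 6, Zeta 6, Delta 9 (sum 27, leaving 3 seats).
Remainders in descending order: Epsilon 0.9318, Beta 0.9201, Zeta 0.7335, Delta 0.4146.
Largest remainders: Epsilon, Beta, Zeta receive the extra seats.
Zeta receives 7.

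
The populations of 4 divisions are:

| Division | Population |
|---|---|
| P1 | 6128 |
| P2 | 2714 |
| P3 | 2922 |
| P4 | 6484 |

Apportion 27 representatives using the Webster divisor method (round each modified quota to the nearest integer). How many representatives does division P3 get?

4

Standard divisor 18248/27 ≈ 675.852; standard quotas: P1 9.067, P2 4.016, P3 4.323, P4 9.594.
Rounding to the nearest integer gives P1 9, P2 4, P3 4, P4 10 — total 27, matching the house size, so no adjustment is needed.
P3 receives 4.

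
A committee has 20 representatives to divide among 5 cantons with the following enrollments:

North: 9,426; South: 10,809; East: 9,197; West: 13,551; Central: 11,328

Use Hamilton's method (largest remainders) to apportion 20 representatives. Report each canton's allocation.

Standard divisor: 54311 ÷ 20 ≈ 2715.55.
Standard quotas: North 3.4711, South 3.9804, East 3.3868, West 4.9901, Central 4.1715.
Lower quotas: North 3, South 3, East 3, West 4, Central 4 (sum 17, leaving 3 seats).
Remainders in descending order: West 0.9901, South 0.9804, North 0.4711, East 0.3868, Central 0.1715.
The surplus seats go to West, South, North.

North=4, South=4, East=3, West=5, Central=4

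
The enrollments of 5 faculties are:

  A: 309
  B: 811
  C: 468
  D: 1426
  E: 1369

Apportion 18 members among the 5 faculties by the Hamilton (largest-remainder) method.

Standard divisor: 4383 ÷ 18 ≈ 243.5.
Standard quotas: A 1.269, B 3.331, C 1.922, D 5.856, E 5.622.
Lower quotas: A 1, B 3, C 1, D 5, E 5 (sum 15, leaving 3 seats).
Remainders in descending order: C 0.922, D 0.856, E 0.622, B 0.331, A 0.269.
The surplus seats go to C, D, E.

A 1, B 3, C 2, D 6, E 6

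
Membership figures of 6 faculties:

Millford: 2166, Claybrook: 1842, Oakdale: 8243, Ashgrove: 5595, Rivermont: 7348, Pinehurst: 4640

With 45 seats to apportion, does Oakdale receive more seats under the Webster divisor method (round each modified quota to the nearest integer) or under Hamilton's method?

Webster

Webster: Millford 3, Claybrook 3, Oakdale 13, Ashgrove 8, Rivermont 11, Pinehurst 7.
Hamilton: Millford 3, Claybrook 3, Oakdale 12, Ashgrove 9, Rivermont 11, Pinehurst 7.
Oakdale gets 13 under Webster and 12 under Hamilton.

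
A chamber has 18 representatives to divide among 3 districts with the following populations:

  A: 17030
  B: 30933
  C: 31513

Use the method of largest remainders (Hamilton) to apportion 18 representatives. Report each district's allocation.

Standard divisor: 79476 ÷ 18 ≈ 4415.333.
Standard quotas: A 3.8570, B 7.0058, C 7.1372.
Lower quotas: A 3, B 7, C 7 (sum 17, leaving 1 seat).
Remainders in descending order: A 0.8570, C 0.1372, B 0.0058.
Largest remainder: A receives the extra seat.

A 4, B 7, C 7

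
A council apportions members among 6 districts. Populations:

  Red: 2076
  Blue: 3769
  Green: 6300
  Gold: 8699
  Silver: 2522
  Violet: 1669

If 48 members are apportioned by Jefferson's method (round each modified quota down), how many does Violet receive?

3

Standard divisor 25035/48 ≈ 521.562; standard quotas: Red 3.980, Blue 7.226, Green 12.079, Gold 16.679, Silver 4.835, Violet 3.200.
Rounding down gives 3, 7, 12, 16, 4, 3 = 45 seats, so the divisor must be adjusted.
With modified divisor 500: modified quotas Red 4.152, Blue 7.538, Green 12.600, Gold 17.398, Silver 5.044, Violet 3.338.
Rounding down: Red 4, Blue 7, Green 12, Gold 17, Silver 5, Violet 3 (total 48).
Violet receives 3.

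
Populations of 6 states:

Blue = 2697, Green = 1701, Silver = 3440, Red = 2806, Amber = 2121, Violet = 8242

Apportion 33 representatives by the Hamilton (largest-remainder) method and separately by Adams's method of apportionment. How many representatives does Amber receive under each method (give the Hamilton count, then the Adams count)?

3 and 4

Hamilton: Blue 4, Green 3, Silver 5, Red 5, Amber 3, Violet 13.
Adams: Blue 4, Green 3, Silver 5, Red 5, Amber 4, Violet 12.
Amber gets 3 under Hamilton and 4 under Adams.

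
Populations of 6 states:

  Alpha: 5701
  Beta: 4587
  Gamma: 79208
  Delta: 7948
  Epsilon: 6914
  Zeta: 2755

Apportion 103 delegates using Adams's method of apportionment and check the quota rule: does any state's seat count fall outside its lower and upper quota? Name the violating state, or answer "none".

Standard quotas: Alpha 5.482, Beta 4.411, Gamma 76.167, Delta 7.643, Epsilon 6.649, Zeta 2.649.
Adams allocation: Alpha 6, Beta 5, Gamma 74, Delta 8, Epsilon 7, Zeta 3.
Gamma has quota 76.167 (lower 76, upper 77) but receives 74 — outside the quota interval.

Gamma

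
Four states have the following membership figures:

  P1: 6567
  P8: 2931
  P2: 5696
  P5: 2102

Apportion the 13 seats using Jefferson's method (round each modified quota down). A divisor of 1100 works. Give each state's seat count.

P1: 5; P8: 2; P2: 5; P5: 1

With modified divisor 1100: modified quotas P1 5.970, P8 2.665, P2 5.178, P5 1.911.
Rounding down: P1 5, P8 2, P2 5, P5 1 (total 13).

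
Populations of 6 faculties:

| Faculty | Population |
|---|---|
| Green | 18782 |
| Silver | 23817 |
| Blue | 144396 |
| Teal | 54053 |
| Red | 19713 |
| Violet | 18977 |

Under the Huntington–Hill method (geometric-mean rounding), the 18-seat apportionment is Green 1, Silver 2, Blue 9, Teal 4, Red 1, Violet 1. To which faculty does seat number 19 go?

Priority for the next seat is population ÷ (√(s·(s+1))).
Priorities: Green 13280.880, Silver 9723.250, Blue 15220.675, Teal 12086.618, Red 13939.196, Violet 13418.765.
Highest priority: Blue.

Blue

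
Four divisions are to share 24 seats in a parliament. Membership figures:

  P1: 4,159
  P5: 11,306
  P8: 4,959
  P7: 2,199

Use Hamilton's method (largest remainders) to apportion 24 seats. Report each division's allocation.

P1=5, P5=12, P8=5, P7=2

The standard divisor is 22623/24 ≈ 942.625.
Standard quotas: P1 4.4121, P5 11.9942, P8 5.2608, P7 2.3328.
Lower quotas: P1 4, P5 11, P8 5, P7 2 (sum 22, leaving 2 seats).
Remainders in descending order: P5 0.9942, P1 0.4121, P7 0.3328, P8 0.2608.
The surplus seats go to P5, P1.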